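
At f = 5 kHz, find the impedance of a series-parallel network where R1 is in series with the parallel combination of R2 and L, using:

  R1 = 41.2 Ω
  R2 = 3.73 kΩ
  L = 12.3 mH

Step 1 — Angular frequency: ω = 2π·f = 2π·5000 = 3.142e+04 rad/s.
Step 2 — Component impedances:
  R1: Z = R = 41.2 Ω
  R2: Z = R = 3730 Ω
  L: Z = jωL = j·3.142e+04·0.0123 = 0 + j386.4 Ω
Step 3 — Parallel branch: R2 || L = 1/(1/R2 + 1/L) = 39.61 + j382.3 Ω.
Step 4 — Series with R1: Z_total = R1 + (R2 || L) = 80.81 + j382.3 Ω = 390.8∠78.1° Ω.

Z = 80.81 + j382.3 Ω = 390.8∠78.1° Ω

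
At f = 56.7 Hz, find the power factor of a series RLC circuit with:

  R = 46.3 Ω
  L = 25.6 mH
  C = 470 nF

Step 1 — Angular frequency: ω = 2π·f = 2π·56.7 = 356.3 rad/s.
Step 2 — Component impedances:
  R: Z = R = 46.3 Ω
  L: Z = jωL = j·356.3·0.0256 = 0 + j9.12 Ω
  C: Z = 1/(jωC) = -j/(ω·C) = 0 - j5972 Ω
Step 3 — Series combination: Z_total = R + L + C = 46.3 - j5963 Ω = 5963∠-89.6° Ω.
Step 4 — Power factor: PF = cos(φ) = Re(Z)/|Z| = 46.3/5963.3 = 0.007764.
Step 5 — Type: Im(Z) = -5963 ⇒ leading (phase φ = -89.6°).

PF = 0.007764 (leading, φ = -89.6°)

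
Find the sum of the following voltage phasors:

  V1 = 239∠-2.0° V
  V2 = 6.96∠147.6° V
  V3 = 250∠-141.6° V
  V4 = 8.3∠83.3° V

Step 1 — Convert each phasor to rectangular form:
  V1 = 239·(cos(-2.0°) + j·sin(-2.0°)) = 238.9 - j8.341 V
  V2 = 6.96·(cos(147.6°) + j·sin(147.6°)) = -5.877 + j3.729 V
  V3 = 250·(cos(-141.6°) + j·sin(-141.6°)) = -195.9 - j155.3 V
  V4 = 8.3·(cos(83.3°) + j·sin(83.3°)) = 0.9684 + j8.243 V
Step 2 — Sum components: V_total = 38.02 - j151.7 V.
Step 3 — Convert to polar: |V_total| = 156.3 V, ∠V_total = -75.9°.

V_total = 156.3∠-75.9° V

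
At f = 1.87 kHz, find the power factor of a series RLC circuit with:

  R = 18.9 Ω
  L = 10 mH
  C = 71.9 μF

Step 1 — Angular frequency: ω = 2π·f = 2π·1870 = 1.175e+04 rad/s.
Step 2 — Component impedances:
  R: Z = R = 18.9 Ω
  L: Z = jωL = j·1.175e+04·0.01 = 0 + j117.5 Ω
  C: Z = 1/(jωC) = -j/(ω·C) = 0 - j1.184 Ω
Step 3 — Series combination: Z_total = R + L + C = 18.9 + j116.3 Ω = 117.8∠80.8° Ω.
Step 4 — Power factor: PF = cos(φ) = Re(Z)/|Z| = 18.9/117.8 = 0.1604.
Step 5 — Type: Im(Z) = 116.3 ⇒ lagging (phase φ = 80.8°).

PF = 0.1604 (lagging, φ = 80.8°)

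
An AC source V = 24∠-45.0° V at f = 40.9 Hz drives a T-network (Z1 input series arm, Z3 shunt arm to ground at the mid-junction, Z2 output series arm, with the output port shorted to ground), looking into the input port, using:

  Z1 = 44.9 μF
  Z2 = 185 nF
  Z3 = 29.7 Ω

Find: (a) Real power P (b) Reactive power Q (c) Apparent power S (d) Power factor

Step 1 — Angular frequency: ω = 2π·f = 2π·40.9 = 257 rad/s.
Step 2 — Component impedances:
  Z1: Z = 1/(jωC) = -j/(ω·C) = 0 - j86.67 Ω
  Z2: Z = 1/(jωC) = -j/(ω·C) = 0 - j2.103e+04 Ω
  Z3: Z = R = 29.7 Ω
Step 3 — With the output port shorted to ground, the output series arm Z2 runs from the junction to ground; the shunt arm Z3 also runs from the junction to ground. They appear in parallel: Z3 || Z2 = 29.7 - j0.04194 Ω.
Step 4 — Series with input arm Z1: Z_in = Z1 + (Z3 || Z2) = 29.7 - j86.71 Ω = 91.65∠-71.1° Ω.
Step 5 — Source phasor: V = 24∠-45.0° V = 16.97 - j16.97 V.
Step 6 — Current: I = V / Z = 0.2352 + j0.1152 A = 0.2619∠26.1° A.
Step 7 — Complex power: S = V·I* = 2.036 - j5.945 VA.
Step 8 — Real power: P = Re(S) = 2.036 W.
Step 9 — Reactive power: Q = Im(S) = -5.945 VAR.
Step 10 — Apparent power: |S| = 6.285 VA.
Step 11 — Power factor: PF = P/|S| = 0.324 (leading).

(a) P = 2.036 W  (b) Q = -5.945 VAR  (c) S = 6.285 VA  (d) PF = 0.324 (leading)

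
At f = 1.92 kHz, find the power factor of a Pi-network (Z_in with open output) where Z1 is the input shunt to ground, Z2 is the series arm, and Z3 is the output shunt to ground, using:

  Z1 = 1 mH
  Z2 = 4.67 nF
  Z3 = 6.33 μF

Step 1 — Angular frequency: ω = 2π·f = 2π·1920 = 1.206e+04 rad/s.
Step 2 — Component impedances:
  Z1: Z = jωL = j·1.206e+04·0.001 = 0 + j12.06 Ω
  Z2: Z = 1/(jωC) = -j/(ω·C) = 0 - j1.775e+04 Ω
  Z3: Z = 1/(jωC) = -j/(ω·C) = 0 - j13.1 Ω
Step 3 — With open output, the series arm Z2 and the output shunt Z3 appear in series to ground: Z2 + Z3 = 0 - j1.776e+04 Ω.
Step 4 — Parallel with input shunt Z1: Z_in = Z1 || (Z2 + Z3) = 0 + j12.07 Ω = 12.07∠90.0° Ω.
Step 5 — Power factor: PF = cos(φ) = Re(Z)/|Z| = -0/12.07 = -0.
Step 6 — Type: Im(Z) = 12.07 ⇒ lagging (phase φ = 90.0°).

PF = -0 (lagging, φ = 90.0°)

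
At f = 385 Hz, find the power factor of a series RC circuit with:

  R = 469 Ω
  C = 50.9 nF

Step 1 — Angular frequency: ω = 2π·f = 2π·385 = 2419 rad/s.
Step 2 — Component impedances:
  R: Z = R = 469 Ω
  C: Z = 1/(jωC) = -j/(ω·C) = 0 - j8122 Ω
Step 3 — Series combination: Z_total = R + C = 469 - j8122 Ω = 8135∠-86.7° Ω.
Step 4 — Power factor: PF = cos(φ) = Re(Z)/|Z| = 469/8135 = 0.05765.
Step 5 — Type: Im(Z) = -8122 ⇒ leading (phase φ = -86.7°).

PF = 0.05765 (leading, φ = -86.7°)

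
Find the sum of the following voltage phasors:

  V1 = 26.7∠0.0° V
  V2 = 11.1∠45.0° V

Step 1 — Convert each phasor to rectangular form:
  V1 = 26.7·(cos(0.0°) + j·sin(0.0°)) = 26.7 V
  V2 = 11.1·(cos(45.0°) + j·sin(45.0°)) = 7.849 + j7.849 V
Step 2 — Sum components: V_total = 34.55 + j7.849 V.
Step 3 — Convert to polar: |V_total| = 35.43 V, ∠V_total = 12.8°.

V_total = 35.43∠12.8° V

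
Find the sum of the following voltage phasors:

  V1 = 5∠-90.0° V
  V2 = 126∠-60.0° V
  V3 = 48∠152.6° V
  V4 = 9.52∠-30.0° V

Step 1 — Convert each phasor to rectangular form:
  V1 = 5·(cos(-90.0°) + j·sin(-90.0°)) = 0 - j5 V
  V2 = 126·(cos(-60.0°) + j·sin(-60.0°)) = 63 - j109.1 V
  V3 = 48·(cos(152.6°) + j·sin(152.6°)) = -42.62 + j22.09 V
  V4 = 9.52·(cos(-30.0°) + j·sin(-30.0°)) = 8.245 - j4.76 V
Step 2 — Sum components: V_total = 28.63 - j96.79 V.
Step 3 — Convert to polar: |V_total| = 100.9 V, ∠V_total = -73.5°.

V_total = 100.9∠-73.5° V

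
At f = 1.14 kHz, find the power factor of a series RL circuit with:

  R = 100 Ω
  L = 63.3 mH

Step 1 — Angular frequency: ω = 2π·f = 2π·1140 = 7163 rad/s.
Step 2 — Component impedances:
  R: Z = R = 100 Ω
  L: Z = jωL = j·7163·0.0633 = 0 + j453.4 Ω
Step 3 — Series combination: Z_total = R + L = 100 + j453.4 Ω = 464.3∠77.6° Ω.
Step 4 — Power factor: PF = cos(φ) = Re(Z)/|Z| = 100/464.3 = 0.2154.
Step 5 — Type: Im(Z) = 453.4 ⇒ lagging (phase φ = 77.6°).

PF = 0.2154 (lagging, φ = 77.6°)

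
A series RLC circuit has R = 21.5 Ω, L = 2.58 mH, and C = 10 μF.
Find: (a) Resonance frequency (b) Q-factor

Step 1 — Resonance condition Im(Z)=0 gives ω₀ = 1/√(LC).
Step 2 — ω₀ = 1/√(0.00258·1e-05) = 6226 rad/s.
Step 3 — f₀ = ω₀/(2π) = 990.9 Hz.
Step 4 — Series Q: Q = ω₀L/R = 6226·0.00258/21.5 = 0.7471.

(a) f₀ = 990.9 Hz  (b) Q = 0.7471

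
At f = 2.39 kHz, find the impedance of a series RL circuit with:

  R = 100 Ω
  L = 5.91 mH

Step 1 — Angular frequency: ω = 2π·f = 2π·2390 = 1.502e+04 rad/s.
Step 2 — Component impedances:
  R: Z = R = 100 Ω
  L: Z = jωL = j·1.502e+04·0.00591 = 0 + j88.75 Ω
Step 3 — Series combination: Z_total = R + L = 100 + j88.75 Ω = 133.7∠41.6° Ω.

Z = 100 + j88.75 Ω = 133.7∠41.6° Ω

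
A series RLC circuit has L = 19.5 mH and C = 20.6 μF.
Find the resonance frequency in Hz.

Step 1 — Resonance condition Im(Z)=0 gives ω₀ = 1/√(LC).
Step 2 — ω₀ = 1/√(0.0195·2.06e-05) = 1578 rad/s.
Step 3 — f₀ = ω₀/(2π) = 251.1 Hz.

f₀ = 251.1 Hz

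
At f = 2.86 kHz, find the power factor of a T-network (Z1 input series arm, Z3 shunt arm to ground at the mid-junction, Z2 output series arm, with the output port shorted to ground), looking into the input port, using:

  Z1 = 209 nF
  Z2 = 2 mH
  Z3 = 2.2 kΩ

Step 1 — Angular frequency: ω = 2π·f = 2π·2860 = 1.797e+04 rad/s.
Step 2 — Component impedances:
  Z1: Z = 1/(jωC) = -j/(ω·C) = 0 - j266.3 Ω
  Z2: Z = jωL = j·1.797e+04·0.002 = 0 + j35.94 Ω
  Z3: Z = R = 2200 Ω
Step 3 — With the output port shorted to ground, the output series arm Z2 runs from the junction to ground; the shunt arm Z3 also runs from the junction to ground. They appear in parallel: Z3 || Z2 = 0.587 + j35.93 Ω.
Step 4 — Series with input arm Z1: Z_in = Z1 + (Z3 || Z2) = 0.587 - j230.3 Ω = 230.3∠-89.9° Ω.
Step 5 — Power factor: PF = cos(φ) = Re(Z)/|Z| = 0.58697/230.33 = 0.002548.
Step 6 — Type: Im(Z) = -230.3 ⇒ leading (phase φ = -89.9°).

PF = 0.002548 (leading, φ = -89.9°)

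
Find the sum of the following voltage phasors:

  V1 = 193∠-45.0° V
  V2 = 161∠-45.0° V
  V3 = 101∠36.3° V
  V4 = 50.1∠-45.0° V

Step 1 — Convert each phasor to rectangular form:
  V1 = 193·(cos(-45.0°) + j·sin(-45.0°)) = 136.5 - j136.5 V
  V2 = 161·(cos(-45.0°) + j·sin(-45.0°)) = 113.8 - j113.8 V
  V3 = 101·(cos(36.3°) + j·sin(36.3°)) = 81.4 + j59.79 V
  V4 = 50.1·(cos(-45.0°) + j·sin(-45.0°)) = 35.43 - j35.43 V
Step 2 — Sum components: V_total = 367.1 - j225.9 V.
Step 3 — Convert to polar: |V_total| = 431.1 V, ∠V_total = -31.6°.

V_total = 431.1∠-31.6° V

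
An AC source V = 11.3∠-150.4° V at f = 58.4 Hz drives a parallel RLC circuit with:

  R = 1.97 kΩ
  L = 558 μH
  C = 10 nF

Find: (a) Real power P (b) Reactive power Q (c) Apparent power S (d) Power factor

Step 1 — Angular frequency: ω = 2π·f = 2π·58.4 = 366.9 rad/s.
Step 2 — Component impedances:
  R: Z = R = 1970 Ω
  L: Z = jωL = j·366.9·0.000558 = 0 + j0.2048 Ω
  C: Z = 1/(jωC) = -j/(ω·C) = 0 - j2.725e+05 Ω
Step 3 — Parallel combination: 1/Z_total = 1/R + 1/L + 1/C; Z_total = 2.128e-05 + j0.2048 Ω = 0.2048∠90.0° Ω.
Step 4 — Source phasor: V = 11.3∠-150.4° V = -9.825 - j5.582 V.
Step 5 — Current: I = V / Z = -27.27 + j47.98 A = 55.19∠119.6° A.
Step 6 — Complex power: S = V·I* = 0.06482 + j623.6 VA.
Step 7 — Real power: P = Re(S) = 0.06482 W.
Step 8 — Reactive power: Q = Im(S) = 623.6 VAR.
Step 9 — Apparent power: |S| = 623.6 VA.
Step 10 — Power factor: PF = P/|S| = 0.0001039 (lagging).

(a) P = 0.06482 W  (b) Q = 623.6 VAR  (c) S = 623.6 VA  (d) PF = 0.0001039 (lagging)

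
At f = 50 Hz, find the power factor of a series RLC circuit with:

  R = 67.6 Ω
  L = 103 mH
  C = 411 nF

Step 1 — Angular frequency: ω = 2π·f = 2π·50 = 314.2 rad/s.
Step 2 — Component impedances:
  R: Z = R = 67.6 Ω
  L: Z = jωL = j·314.2·0.103 = 0 + j32.36 Ω
  C: Z = 1/(jωC) = -j/(ω·C) = 0 - j7745 Ω
Step 3 — Series combination: Z_total = R + L + C = 67.6 - j7712 Ω = 7713∠-89.5° Ω.
Step 4 — Power factor: PF = cos(φ) = Re(Z)/|Z| = 67.6/7712.7 = 0.008765.
Step 5 — Type: Im(Z) = -7712 ⇒ leading (phase φ = -89.5°).

PF = 0.008765 (leading, φ = -89.5°)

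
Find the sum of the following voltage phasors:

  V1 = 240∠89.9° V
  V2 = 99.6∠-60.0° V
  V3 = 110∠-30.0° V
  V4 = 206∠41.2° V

Step 1 — Convert each phasor to rectangular form:
  V1 = 240·(cos(89.9°) + j·sin(89.9°)) = 0.4189 + j240 V
  V2 = 99.6·(cos(-60.0°) + j·sin(-60.0°)) = 49.8 - j86.26 V
  V3 = 110·(cos(-30.0°) + j·sin(-30.0°)) = 95.26 - j55 V
  V4 = 206·(cos(41.2°) + j·sin(41.2°)) = 155 + j135.7 V
Step 2 — Sum components: V_total = 300.5 + j234.4 V.
Step 3 — Convert to polar: |V_total| = 381.1 V, ∠V_total = 38.0°.

V_total = 381.1∠38.0° V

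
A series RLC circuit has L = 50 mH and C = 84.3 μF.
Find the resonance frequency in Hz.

Step 1 — Resonance condition Im(Z)=0 gives ω₀ = 1/√(LC).
Step 2 — ω₀ = 1/√(0.05·8.43e-05) = 487.1 rad/s.
Step 3 — f₀ = ω₀/(2π) = 77.52 Hz.

f₀ = 77.52 Hz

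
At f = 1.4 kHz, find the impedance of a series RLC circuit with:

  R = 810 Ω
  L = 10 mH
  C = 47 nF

Step 1 — Angular frequency: ω = 2π·f = 2π·1400 = 8796 rad/s.
Step 2 — Component impedances:
  R: Z = R = 810 Ω
  L: Z = jωL = j·8796·0.01 = 0 + j87.96 Ω
  C: Z = 1/(jωC) = -j/(ω·C) = 0 - j2419 Ω
Step 3 — Series combination: Z_total = R + L + C = 810 - j2331 Ω = 2468∠-70.8° Ω.

Z = 810 - j2331 Ω = 2468∠-70.8° Ω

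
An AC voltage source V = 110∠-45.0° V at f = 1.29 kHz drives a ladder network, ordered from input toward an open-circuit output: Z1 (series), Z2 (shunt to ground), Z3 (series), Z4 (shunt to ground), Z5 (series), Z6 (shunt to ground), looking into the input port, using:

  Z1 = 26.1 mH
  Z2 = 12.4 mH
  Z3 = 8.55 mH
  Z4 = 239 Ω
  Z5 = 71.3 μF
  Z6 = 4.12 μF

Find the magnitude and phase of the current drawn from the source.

Step 1 — Angular frequency: ω = 2π·f = 2π·1290 = 8105 rad/s.
Step 2 — Component impedances:
  Z1: Z = jωL = j·8105·0.0261 = 0 + j211.5 Ω
  Z2: Z = jωL = j·8105·0.0124 = 0 + j100.5 Ω
  Z3: Z = jωL = j·8105·0.00855 = 0 + j69.3 Ω
  Z4: Z = R = 239 Ω
  Z5: Z = 1/(jωC) = -j/(ω·C) = 0 - j1.73 Ω
  Z6: Z = 1/(jωC) = -j/(ω·C) = 0 - j29.95 Ω
Step 3 — Ladder network (open output): work backward from the far end, alternating series and parallel combinations. Z_in = 2.165 + j239.3 Ω = 239.3∠89.5° Ω.
Step 4 — Source phasor: V = 110∠-45.0° V = 77.78 - j77.78 V.
Step 5 — Ohm's law: I = V / Z_total = (77.78 - j77.78) / (2.165 + j239.3) = -0.3221 - j0.328 A.
Step 6 — Convert to polar: |I| = 0.4597 A, ∠I = -134.5°.

I = 0.4597∠-134.5° A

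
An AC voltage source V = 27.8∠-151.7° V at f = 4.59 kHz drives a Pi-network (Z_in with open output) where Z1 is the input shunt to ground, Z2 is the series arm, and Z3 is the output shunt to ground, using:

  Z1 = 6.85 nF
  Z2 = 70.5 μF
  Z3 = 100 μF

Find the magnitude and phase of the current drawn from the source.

Step 1 — Angular frequency: ω = 2π·f = 2π·4590 = 2.884e+04 rad/s.
Step 2 — Component impedances:
  Z1: Z = 1/(jωC) = -j/(ω·C) = 0 - j5062 Ω
  Z2: Z = 1/(jωC) = -j/(ω·C) = 0 - j0.4918 Ω
  Z3: Z = 1/(jωC) = -j/(ω·C) = 0 - j0.3467 Ω
Step 3 — With open output, the series arm Z2 and the output shunt Z3 appear in series to ground: Z2 + Z3 = 0 - j0.8386 Ω.
Step 4 — Parallel with input shunt Z1: Z_in = Z1 || (Z2 + Z3) = 0 - j0.8384 Ω = 0.8384∠-90.0° Ω.
Step 5 — Source phasor: V = 27.8∠-151.7° V = -24.48 - j13.18 V.
Step 6 — Ohm's law: I = V / Z_total = (-24.48 - j13.18) / (0 - j0.8384) = 15.72 - j29.19 A.
Step 7 — Convert to polar: |I| = 33.16 A, ∠I = -61.7°.

I = 33.16∠-61.7° A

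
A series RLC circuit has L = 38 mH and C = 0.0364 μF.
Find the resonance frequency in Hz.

Step 1 — Resonance condition Im(Z)=0 gives ω₀ = 1/√(LC).
Step 2 — ω₀ = 1/√(0.038·3.64e-08) = 2.689e+04 rad/s.
Step 3 — f₀ = ω₀/(2π) = 4279 Hz.

f₀ = 4279 Hz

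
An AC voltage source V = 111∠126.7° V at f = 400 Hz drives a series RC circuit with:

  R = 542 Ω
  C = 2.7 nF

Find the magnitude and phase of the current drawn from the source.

Step 1 — Angular frequency: ω = 2π·f = 2π·400 = 2513 rad/s.
Step 2 — Component impedances:
  R: Z = R = 542 Ω
  C: Z = 1/(jωC) = -j/(ω·C) = 0 - j1.474e+05 Ω
Step 3 — Series combination: Z_total = R + C = 542 - j1.474e+05 Ω = 1.474e+05∠-89.8° Ω.
Step 4 — Source phasor: V = 111∠126.7° V = -66.34 + j89 V.
Step 5 — Ohm's law: I = V / Z_total = (-66.34 + j89) / (542 - j1.474e+05) = -0.0006056 - j0.0004479 A.
Step 6 — Convert to polar: |I| = 0.0007532 A, ∠I = -143.5°.

I = 0.0007532∠-143.5° A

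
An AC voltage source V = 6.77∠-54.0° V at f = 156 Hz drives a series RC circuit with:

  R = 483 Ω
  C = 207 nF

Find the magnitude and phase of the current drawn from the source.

Step 1 — Angular frequency: ω = 2π·f = 2π·156 = 980.2 rad/s.
Step 2 — Component impedances:
  R: Z = R = 483 Ω
  C: Z = 1/(jωC) = -j/(ω·C) = 0 - j4929 Ω
Step 3 — Series combination: Z_total = R + C = 483 - j4929 Ω = 4952∠-84.4° Ω.
Step 4 — Source phasor: V = 6.77∠-54.0° V = 3.979 - j5.477 V.
Step 5 — Ohm's law: I = V / Z_total = (3.979 - j5.477) / (483 - j4929) = 0.001179 + j0.0006918 A.
Step 6 — Convert to polar: |I| = 0.001367 A, ∠I = 30.4°.

I = 0.001367∠30.4° A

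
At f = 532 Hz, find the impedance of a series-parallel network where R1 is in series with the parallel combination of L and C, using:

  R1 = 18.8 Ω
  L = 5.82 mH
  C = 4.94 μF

Step 1 — Angular frequency: ω = 2π·f = 2π·532 = 3343 rad/s.
Step 2 — Component impedances:
  R1: Z = R = 18.8 Ω
  L: Z = jωL = j·3343·0.00582 = 0 + j19.45 Ω
  C: Z = 1/(jωC) = -j/(ω·C) = 0 - j60.56 Ω
Step 3 — Parallel branch: L || C = 1/(1/L + 1/C) = 0 + j28.66 Ω.
Step 4 — Series with R1: Z_total = R1 + (L || C) = 18.8 + j28.66 Ω = 34.28∠56.7° Ω.

Z = 18.8 + j28.66 Ω = 34.28∠56.7° Ω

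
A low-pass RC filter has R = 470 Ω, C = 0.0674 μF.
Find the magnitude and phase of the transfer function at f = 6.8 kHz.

Step 1 — Angular frequency: ω = 2π·6800 = 4.273e+04 rad/s.
Step 2 — Transfer function: H(jω) = 1/(1 + jωRC).
Step 3 — Denominator: 1 + jωRC = 1 + j·4.273e+04·470·6.74e-08 = 1 + j1.353.
Step 4 — H = 0.3531 - j0.4779.
Step 5 — Magnitude: |H| = 0.5942 (-4.5 dB); phase: φ = -53.5°.

|H| = 0.5942 (-4.5 dB), φ = -53.5°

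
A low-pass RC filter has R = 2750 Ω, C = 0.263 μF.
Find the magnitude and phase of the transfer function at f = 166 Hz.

Step 1 — Angular frequency: ω = 2π·166 = 1043 rad/s.
Step 2 — Transfer function: H(jω) = 1/(1 + jωRC).
Step 3 — Denominator: 1 + jωRC = 1 + j·1043·2750·2.63e-07 = 1 + j0.7544.
Step 4 — H = 0.6373 - j0.4808.
Step 5 — Magnitude: |H| = 0.7983 (-2.0 dB); phase: φ = -37.0°.

|H| = 0.7983 (-2.0 dB), φ = -37.0°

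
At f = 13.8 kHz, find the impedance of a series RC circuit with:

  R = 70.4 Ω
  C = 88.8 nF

Step 1 — Angular frequency: ω = 2π·f = 2π·1.38e+04 = 8.671e+04 rad/s.
Step 2 — Component impedances:
  R: Z = R = 70.4 Ω
  C: Z = 1/(jωC) = -j/(ω·C) = 0 - j129.9 Ω
Step 3 — Series combination: Z_total = R + C = 70.4 - j129.9 Ω = 147.7∠-61.5° Ω.

Z = 70.4 - j129.9 Ω = 147.7∠-61.5° Ω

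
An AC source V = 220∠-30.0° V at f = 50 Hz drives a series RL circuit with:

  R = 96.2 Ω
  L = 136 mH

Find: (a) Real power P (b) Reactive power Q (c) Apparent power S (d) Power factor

Step 1 — Angular frequency: ω = 2π·f = 2π·50 = 314.2 rad/s.
Step 2 — Component impedances:
  R: Z = R = 96.2 Ω
  L: Z = jωL = j·314.2·0.136 = 0 + j42.73 Ω
Step 3 — Series combination: Z_total = R + L = 96.2 + j42.73 Ω = 105.3∠23.9° Ω.
Step 4 — Source phasor: V = 220∠-30.0° V = 190.5 - j110 V.
Step 5 — Current: I = V / Z = 1.23 - j1.69 A = 2.09∠-53.9° A.
Step 6 — Complex power: S = V·I* = 420.2 + j186.6 VA.
Step 7 — Real power: P = Re(S) = 420.2 W.
Step 8 — Reactive power: Q = Im(S) = 186.6 VAR.
Step 9 — Apparent power: |S| = 459.8 VA.
Step 10 — Power factor: PF = P/|S| = 0.9139 (lagging).

(a) P = 420.2 W  (b) Q = 186.6 VAR  (c) S = 459.8 VA  (d) PF = 0.9139 (lagging)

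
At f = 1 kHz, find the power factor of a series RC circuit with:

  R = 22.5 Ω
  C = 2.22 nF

Step 1 — Angular frequency: ω = 2π·f = 2π·1000 = 6283 rad/s.
Step 2 — Component impedances:
  R: Z = R = 22.5 Ω
  C: Z = 1/(jωC) = -j/(ω·C) = 0 - j7.169e+04 Ω
Step 3 — Series combination: Z_total = R + C = 22.5 - j7.169e+04 Ω = 7.169e+04∠-90.0° Ω.
Step 4 — Power factor: PF = cos(φ) = Re(Z)/|Z| = 22.5/71691 = 0.0003138.
Step 5 — Type: Im(Z) = -7.169e+04 ⇒ leading (phase φ = -90.0°).

PF = 0.0003138 (leading, φ = -90.0°)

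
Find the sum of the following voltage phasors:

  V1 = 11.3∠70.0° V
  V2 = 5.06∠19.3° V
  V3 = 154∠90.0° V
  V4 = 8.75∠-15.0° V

Step 1 — Convert each phasor to rectangular form:
  V1 = 11.3·(cos(70.0°) + j·sin(70.0°)) = 3.865 + j10.62 V
  V2 = 5.06·(cos(19.3°) + j·sin(19.3°)) = 4.776 + j1.672 V
  V3 = 154·(cos(90.0°) + j·sin(90.0°)) = 0 + j154 V
  V4 = 8.75·(cos(-15.0°) + j·sin(-15.0°)) = 8.452 - j2.265 V
Step 2 — Sum components: V_total = 17.09 + j164 V.
Step 3 — Convert to polar: |V_total| = 164.9 V, ∠V_total = 84.1°.

V_total = 164.9∠84.1° V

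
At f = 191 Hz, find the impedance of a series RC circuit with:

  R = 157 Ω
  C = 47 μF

Step 1 — Angular frequency: ω = 2π·f = 2π·191 = 1200 rad/s.
Step 2 — Component impedances:
  R: Z = R = 157 Ω
  C: Z = 1/(jωC) = -j/(ω·C) = 0 - j17.73 Ω
Step 3 — Series combination: Z_total = R + C = 157 - j17.73 Ω = 158∠-6.4° Ω.

Z = 157 - j17.73 Ω = 158∠-6.4° Ω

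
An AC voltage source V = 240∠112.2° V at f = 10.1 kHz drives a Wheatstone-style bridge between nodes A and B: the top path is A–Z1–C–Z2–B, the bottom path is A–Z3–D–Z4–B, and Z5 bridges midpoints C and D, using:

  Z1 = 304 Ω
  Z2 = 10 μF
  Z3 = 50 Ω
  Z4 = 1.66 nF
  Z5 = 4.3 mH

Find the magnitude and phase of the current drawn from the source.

Step 1 — Angular frequency: ω = 2π·f = 2π·1.01e+04 = 6.346e+04 rad/s.
Step 2 — Component impedances:
  Z1: Z = R = 304 Ω
  Z2: Z = 1/(jωC) = -j/(ω·C) = 0 - j1.576 Ω
  Z3: Z = R = 50 Ω
  Z4: Z = 1/(jωC) = -j/(ω·C) = 0 - j9493 Ω
  Z5: Z = jωL = j·6.346e+04·0.0043 = 0 + j272.9 Ω
Step 3 — Bridge requires nodal analysis (the Z5 bridge couples midpoints C and D, so the two paths cannot be reduced to a simple series/parallel combination). Setting node B to ground and injecting 1 A at node A, the 3-node admittance system at A, C, D solves to V_A = Z_AB = 143.8 + j125.5 Ω = 190.9∠41.1° Ω.
Step 4 — Source phasor: V = 240∠112.2° V = -90.68 + j222.2 V.
Step 5 — Ohm's law: I = V / Z_total = (-90.68 + j222.2) / (143.8 + j125.5) = 0.4076 + j1.19 A.
Step 6 — Convert to polar: |I| = 1.258 A, ∠I = 71.1°.

I = 1.258∠71.1° A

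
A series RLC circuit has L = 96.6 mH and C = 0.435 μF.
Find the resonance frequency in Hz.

Step 1 — Resonance condition Im(Z)=0 gives ω₀ = 1/√(LC).
Step 2 — ω₀ = 1/√(0.0966·4.35e-07) = 4878 rad/s.
Step 3 — f₀ = ω₀/(2π) = 776.4 Hz.

f₀ = 776.4 Hz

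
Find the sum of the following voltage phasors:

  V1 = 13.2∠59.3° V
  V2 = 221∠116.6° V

Step 1 — Convert each phasor to rectangular form:
  V1 = 13.2·(cos(59.3°) + j·sin(59.3°)) = 6.739 + j11.35 V
  V2 = 221·(cos(116.6°) + j·sin(116.6°)) = -98.95 + j197.6 V
Step 2 — Sum components: V_total = -92.22 + j209 V.
Step 3 — Convert to polar: |V_total| = 228.4 V, ∠V_total = 113.8°.

V_total = 228.4∠113.8° V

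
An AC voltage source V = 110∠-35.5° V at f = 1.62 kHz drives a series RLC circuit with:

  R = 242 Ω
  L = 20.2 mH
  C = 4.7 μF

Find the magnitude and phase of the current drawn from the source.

Step 1 — Angular frequency: ω = 2π·f = 2π·1620 = 1.018e+04 rad/s.
Step 2 — Component impedances:
  R: Z = R = 242 Ω
  L: Z = jωL = j·1.018e+04·0.0202 = 0 + j205.6 Ω
  C: Z = 1/(jωC) = -j/(ω·C) = 0 - j20.9 Ω
Step 3 — Series combination: Z_total = R + L + C = 242 + j184.7 Ω = 304.4∠37.4° Ω.
Step 4 — Source phasor: V = 110∠-35.5° V = 89.55 - j63.88 V.
Step 5 — Ohm's law: I = V / Z_total = (89.55 - j63.88) / (242 + j184.7) = 0.1065 - j0.3453 A.
Step 6 — Convert to polar: |I| = 0.3613 A, ∠I = -72.9°.

I = 0.3613∠-72.9° A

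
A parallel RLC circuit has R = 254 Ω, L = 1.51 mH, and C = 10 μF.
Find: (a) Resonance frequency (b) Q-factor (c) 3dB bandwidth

Step 1 — Resonance: ω₀ = 1/√(LC) = 1/√(0.00151·1e-05) = 8138 rad/s.
Step 2 — f₀ = ω₀/(2π) = 1295 Hz.
Step 3 — Parallel Q: Q = R/(ω₀L) = 254/(8138·0.00151) = 20.67.
Step 4 — Bandwidth: Δω = ω₀/Q = 393.7 rad/s; BW = Δω/(2π) = 62.66 Hz.

(a) f₀ = 1295 Hz  (b) Q = 20.67  (c) BW = 62.66 Hz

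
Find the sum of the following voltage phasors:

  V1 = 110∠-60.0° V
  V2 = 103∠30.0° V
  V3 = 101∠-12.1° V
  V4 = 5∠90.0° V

Step 1 — Convert each phasor to rectangular form:
  V1 = 110·(cos(-60.0°) + j·sin(-60.0°)) = 55 - j95.26 V
  V2 = 103·(cos(30.0°) + j·sin(30.0°)) = 89.2 + j51.5 V
  V3 = 101·(cos(-12.1°) + j·sin(-12.1°)) = 98.76 - j21.17 V
  V4 = 5·(cos(90.0°) + j·sin(90.0°)) = 0 + j5 V
Step 2 — Sum components: V_total = 243 - j59.93 V.
Step 3 — Convert to polar: |V_total| = 250.2 V, ∠V_total = -13.9°.

V_total = 250.2∠-13.9° V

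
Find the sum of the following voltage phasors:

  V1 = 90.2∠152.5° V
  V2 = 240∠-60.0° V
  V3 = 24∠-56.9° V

Step 1 — Convert each phasor to rectangular form:
  V1 = 90.2·(cos(152.5°) + j·sin(152.5°)) = -80.01 + j41.65 V
  V2 = 240·(cos(-60.0°) + j·sin(-60.0°)) = 120 - j207.8 V
  V3 = 24·(cos(-56.9°) + j·sin(-56.9°)) = 13.11 - j20.11 V
Step 2 — Sum components: V_total = 53.1 - j186.3 V.
Step 3 — Convert to polar: |V_total| = 193.7 V, ∠V_total = -74.1°.

V_total = 193.7∠-74.1° V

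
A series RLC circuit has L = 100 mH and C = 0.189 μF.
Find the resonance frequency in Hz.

Step 1 — Resonance condition Im(Z)=0 gives ω₀ = 1/√(LC).
Step 2 — ω₀ = 1/√(0.1·1.89e-07) = 7274 rad/s.
Step 3 — f₀ = ω₀/(2π) = 1158 Hz.

f₀ = 1158 Hz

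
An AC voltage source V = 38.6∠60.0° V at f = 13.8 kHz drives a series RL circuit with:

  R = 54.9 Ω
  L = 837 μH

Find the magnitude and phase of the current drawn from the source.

Step 1 — Angular frequency: ω = 2π·f = 2π·1.38e+04 = 8.671e+04 rad/s.
Step 2 — Component impedances:
  R: Z = R = 54.9 Ω
  L: Z = jωL = j·8.671e+04·0.000837 = 0 + j72.57 Ω
Step 3 — Series combination: Z_total = R + L = 54.9 + j72.57 Ω = 91∠52.9° Ω.
Step 4 — Source phasor: V = 38.6∠60.0° V = 19.3 + j33.43 V.
Step 5 — Ohm's law: I = V / Z_total = (19.3 + j33.43) / (54.9 + j72.57) = 0.4209 + j0.05247 A.
Step 6 — Convert to polar: |I| = 0.4242 A, ∠I = 7.1°.

I = 0.4242∠7.1° A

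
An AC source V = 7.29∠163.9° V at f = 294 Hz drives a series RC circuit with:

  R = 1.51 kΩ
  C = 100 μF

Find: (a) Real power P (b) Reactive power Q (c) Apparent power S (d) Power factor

Step 1 — Angular frequency: ω = 2π·f = 2π·294 = 1847 rad/s.
Step 2 — Component impedances:
  R: Z = R = 1510 Ω
  C: Z = 1/(jωC) = -j/(ω·C) = 0 - j5.413 Ω
Step 3 — Series combination: Z_total = R + C = 1510 - j5.413 Ω = 1510∠-0.2° Ω.
Step 4 — Source phasor: V = 7.29∠163.9° V = -7.004 + j2.022 V.
Step 5 — Current: I = V / Z = -0.004643 + j0.001322 A = 0.004828∠164.1° A.
Step 6 — Complex power: S = V·I* = 0.03519 - j0.0001262 VA.
Step 7 — Real power: P = Re(S) = 0.03519 W.
Step 8 — Reactive power: Q = Im(S) = -0.0001262 VAR.
Step 9 — Apparent power: |S| = 0.03519 VA.
Step 10 — Power factor: PF = P/|S| = 1 (leading).

(a) P = 0.03519 W  (b) Q = -0.0001262 VAR  (c) S = 0.03519 VA  (d) PF = 1 (leading)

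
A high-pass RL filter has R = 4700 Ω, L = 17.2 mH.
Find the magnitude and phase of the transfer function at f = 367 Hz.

Step 1 — Angular frequency: ω = 2π·367 = 2306 rad/s.
Step 2 — Transfer function: H(jω) = jωL/(R + jωL).
Step 3 — Numerator jωL = j·39.66; denominator R + jωL = 4700 + j39.66.
Step 4 — H = 7.121e-05 + j0.008438.
Step 5 — Magnitude: |H| = 0.008438 (-41.5 dB); phase: φ = 89.5°.

|H| = 0.008438 (-41.5 dB), φ = 89.5°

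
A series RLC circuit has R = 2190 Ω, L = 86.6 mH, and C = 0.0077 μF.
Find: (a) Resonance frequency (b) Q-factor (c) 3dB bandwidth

Step 1 — Resonance: ω₀ = 1/√(LC) = 1/√(0.0866·7.7e-09) = 3.873e+04 rad/s.
Step 2 — f₀ = ω₀/(2π) = 6163 Hz.
Step 3 — Series Q: Q = ω₀L/R = 3.873e+04·0.0866/2190 = 1.531.
Step 4 — Bandwidth: Δω = ω₀/Q = 2.529e+04 rad/s; BW = Δω/(2π) = 4025 Hz.

(a) f₀ = 6163 Hz  (b) Q = 1.531  (c) BW = 4025 Hz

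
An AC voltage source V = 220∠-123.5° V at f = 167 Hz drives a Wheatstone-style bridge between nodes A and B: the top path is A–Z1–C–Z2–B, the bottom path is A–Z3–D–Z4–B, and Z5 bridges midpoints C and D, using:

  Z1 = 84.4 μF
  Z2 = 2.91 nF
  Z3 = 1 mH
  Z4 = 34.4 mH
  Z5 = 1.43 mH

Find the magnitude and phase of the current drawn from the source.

Step 1 — Angular frequency: ω = 2π·f = 2π·167 = 1049 rad/s.
Step 2 — Component impedances:
  Z1: Z = 1/(jωC) = -j/(ω·C) = 0 - j11.29 Ω
  Z2: Z = 1/(jωC) = -j/(ω·C) = 0 - j3.275e+05 Ω
  Z3: Z = jωL = j·1049·0.001 = 0 + j1.049 Ω
  Z4: Z = jωL = j·1049·0.0344 = 0 + j36.1 Ω
  Z5: Z = jωL = j·1049·0.00143 = 0 + j1.5 Ω
Step 3 — Bridge requires nodal analysis (the Z5 bridge couples midpoints C and D, so the two paths cannot be reduced to a simple series/parallel combination). Setting node B to ground and injecting 1 A at node A, the 3-node admittance system at A, C, D solves to V_A = Z_AB = 0 + j37.27 Ω = 37.27∠90.0° Ω.
Step 4 — Source phasor: V = 220∠-123.5° V = -121.4 - j183.5 V.
Step 5 — Ohm's law: I = V / Z_total = (-121.4 - j183.5) / (0 + j37.27) = -4.922 + j3.258 A.
Step 6 — Convert to polar: |I| = 5.902 A, ∠I = 146.5°.

I = 5.902∠146.5° A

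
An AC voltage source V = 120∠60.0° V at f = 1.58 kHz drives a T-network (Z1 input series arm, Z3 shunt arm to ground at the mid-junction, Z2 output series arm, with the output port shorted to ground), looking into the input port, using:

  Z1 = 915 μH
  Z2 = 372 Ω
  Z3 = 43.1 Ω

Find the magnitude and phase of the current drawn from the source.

Step 1 — Angular frequency: ω = 2π·f = 2π·1580 = 9927 rad/s.
Step 2 — Component impedances:
  Z1: Z = jωL = j·9927·0.000915 = 0 + j9.084 Ω
  Z2: Z = R = 372 Ω
  Z3: Z = R = 43.1 Ω
Step 3 — With the output port shorted to ground, the output series arm Z2 runs from the junction to ground; the shunt arm Z3 also runs from the junction to ground. They appear in parallel: Z3 || Z2 = 38.62 Ω.
Step 4 — Series with input arm Z1: Z_in = Z1 + (Z3 || Z2) = 38.62 + j9.084 Ω = 39.68∠13.2° Ω.
Step 5 — Source phasor: V = 120∠60.0° V = 60 + j103.9 V.
Step 6 — Ohm's law: I = V / Z_total = (60 + j103.9) / (38.62 + j9.084) = 2.072 + j2.203 A.
Step 7 — Convert to polar: |I| = 3.024 A, ∠I = 46.8°.

I = 3.024∠46.8° A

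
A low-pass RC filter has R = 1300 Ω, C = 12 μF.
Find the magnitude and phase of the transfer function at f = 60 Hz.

Step 1 — Angular frequency: ω = 2π·60 = 377 rad/s.
Step 2 — Transfer function: H(jω) = 1/(1 + jωRC).
Step 3 — Denominator: 1 + jωRC = 1 + j·377·1300·1.2e-05 = 1 + j5.881.
Step 4 — H = 0.0281 - j0.1653.
Step 5 — Magnitude: |H| = 0.1676 (-15.5 dB); phase: φ = -80.3°.

|H| = 0.1676 (-15.5 dB), φ = -80.3°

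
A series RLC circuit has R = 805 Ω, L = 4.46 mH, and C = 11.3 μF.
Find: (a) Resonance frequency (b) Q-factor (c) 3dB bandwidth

Step 1 — Resonance condition Im(Z)=0 gives ω₀ = 1/√(LC).
Step 2 — ω₀ = 1/√(0.00446·1.13e-05) = 4454 rad/s.
Step 3 — f₀ = ω₀/(2π) = 708.9 Hz.
Step 4 — Series Q: Q = ω₀L/R = 4454·0.00446/805 = 0.02468.
Step 5 — 3dB bandwidth: Δω = ω₀/Q = 1.805e+05 rad/s; BW = Δω/(2π) = 2.873e+04 Hz.

(a) f₀ = 708.9 Hz  (b) Q = 0.02468  (c) BW = 2.873e+04 Hz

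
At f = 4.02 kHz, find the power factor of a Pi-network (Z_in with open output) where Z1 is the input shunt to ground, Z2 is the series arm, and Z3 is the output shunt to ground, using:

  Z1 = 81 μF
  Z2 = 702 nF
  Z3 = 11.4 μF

Step 1 — Angular frequency: ω = 2π·f = 2π·4020 = 2.526e+04 rad/s.
Step 2 — Component impedances:
  Z1: Z = 1/(jωC) = -j/(ω·C) = 0 - j0.4888 Ω
  Z2: Z = 1/(jωC) = -j/(ω·C) = 0 - j56.4 Ω
  Z3: Z = 1/(jωC) = -j/(ω·C) = 0 - j3.473 Ω
Step 3 — With open output, the series arm Z2 and the output shunt Z3 appear in series to ground: Z2 + Z3 = 0 - j59.87 Ω.
Step 4 — Parallel with input shunt Z1: Z_in = Z1 || (Z2 + Z3) = 0 - j0.4848 Ω = 0.4848∠-90.0° Ω.
Step 5 — Power factor: PF = cos(φ) = Re(Z)/|Z| = 0/0.4848 = 0.
Step 6 — Type: Im(Z) = -0.4848 ⇒ leading (phase φ = -90.0°).

PF = 0 (leading, φ = -90.0°)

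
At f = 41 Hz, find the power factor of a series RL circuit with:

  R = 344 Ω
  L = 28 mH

Step 1 — Angular frequency: ω = 2π·f = 2π·41 = 257.6 rad/s.
Step 2 — Component impedances:
  R: Z = R = 344 Ω
  L: Z = jωL = j·257.6·0.028 = 0 + j7.213 Ω
Step 3 — Series combination: Z_total = R + L = 344 + j7.213 Ω = 344.1∠1.2° Ω.
Step 4 — Power factor: PF = cos(φ) = Re(Z)/|Z| = 344/344.08 = 0.9998.
Step 5 — Type: Im(Z) = 7.213 ⇒ lagging (phase φ = 1.2°).

PF = 0.9998 (lagging, φ = 1.2°)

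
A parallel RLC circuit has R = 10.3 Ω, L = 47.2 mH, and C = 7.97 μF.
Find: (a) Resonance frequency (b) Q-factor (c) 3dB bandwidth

Step 1 — Resonance: ω₀ = 1/√(LC) = 1/√(0.0472·7.97e-06) = 1630 rad/s.
Step 2 — f₀ = ω₀/(2π) = 259.5 Hz.
Step 3 — Parallel Q: Q = R/(ω₀L) = 10.3/(1630·0.0472) = 0.1338.
Step 4 — Bandwidth: Δω = ω₀/Q = 1.218e+04 rad/s; BW = Δω/(2π) = 1939 Hz.

(a) f₀ = 259.5 Hz  (b) Q = 0.1338  (c) BW = 1939 Hz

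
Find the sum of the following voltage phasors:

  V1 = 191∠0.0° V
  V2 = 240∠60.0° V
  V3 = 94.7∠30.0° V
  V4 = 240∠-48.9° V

Step 1 — Convert each phasor to rectangular form:
  V1 = 191·(cos(0.0°) + j·sin(0.0°)) = 191 V
  V2 = 240·(cos(60.0°) + j·sin(60.0°)) = 120 + j207.8 V
  V3 = 94.7·(cos(30.0°) + j·sin(30.0°)) = 82.01 + j47.35 V
  V4 = 240·(cos(-48.9°) + j·sin(-48.9°)) = 157.8 - j180.9 V
Step 2 — Sum components: V_total = 550.8 + j74.34 V.
Step 3 — Convert to polar: |V_total| = 555.8 V, ∠V_total = 7.7°.

V_total = 555.8∠7.7° V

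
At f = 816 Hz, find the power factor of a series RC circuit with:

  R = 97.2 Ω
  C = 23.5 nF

Step 1 — Angular frequency: ω = 2π·f = 2π·816 = 5127 rad/s.
Step 2 — Component impedances:
  R: Z = R = 97.2 Ω
  C: Z = 1/(jωC) = -j/(ω·C) = 0 - j8300 Ω
Step 3 — Series combination: Z_total = R + C = 97.2 - j8300 Ω = 8300∠-89.3° Ω.
Step 4 — Power factor: PF = cos(φ) = Re(Z)/|Z| = 97.2/8300 = 0.01171.
Step 5 — Type: Im(Z) = -8300 ⇒ leading (phase φ = -89.3°).

PF = 0.01171 (leading, φ = -89.3°)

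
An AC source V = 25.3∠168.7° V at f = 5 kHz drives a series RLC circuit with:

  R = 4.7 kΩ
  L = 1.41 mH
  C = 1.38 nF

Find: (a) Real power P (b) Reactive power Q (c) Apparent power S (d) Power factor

Step 1 — Angular frequency: ω = 2π·f = 2π·5000 = 3.142e+04 rad/s.
Step 2 — Component impedances:
  R: Z = R = 4700 Ω
  L: Z = jωL = j·3.142e+04·0.00141 = 0 + j44.3 Ω
  C: Z = 1/(jωC) = -j/(ω·C) = 0 - j2.307e+04 Ω
Step 3 — Series combination: Z_total = R + L + C = 4700 - j2.302e+04 Ω = 2.35e+04∠-78.5° Ω.
Step 4 — Source phasor: V = 25.3∠168.7° V = -24.81 + j4.957 V.
Step 5 — Current: I = V / Z = -0.0004179 - j0.0009923 A = 0.001077∠-112.8° A.
Step 6 — Complex power: S = V·I* = 0.005449 - j0.02669 VA.
Step 7 — Real power: P = Re(S) = 0.005449 W.
Step 8 — Reactive power: Q = Im(S) = -0.02669 VAR.
Step 9 — Apparent power: |S| = 0.02724 VA.
Step 10 — Power factor: PF = P/|S| = 0.2 (leading).

(a) P = 0.005449 W  (b) Q = -0.02669 VAR  (c) S = 0.02724 VA  (d) PF = 0.2 (leading)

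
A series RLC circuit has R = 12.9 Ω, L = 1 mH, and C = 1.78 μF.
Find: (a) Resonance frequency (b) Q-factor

Step 1 — Resonance condition Im(Z)=0 gives ω₀ = 1/√(LC).
Step 2 — ω₀ = 1/√(0.001·1.78e-06) = 2.37e+04 rad/s.
Step 3 — f₀ = ω₀/(2π) = 3772 Hz.
Step 4 — Series Q: Q = ω₀L/R = 2.37e+04·0.001/12.9 = 1.837.

(a) f₀ = 3772 Hz  (b) Q = 1.837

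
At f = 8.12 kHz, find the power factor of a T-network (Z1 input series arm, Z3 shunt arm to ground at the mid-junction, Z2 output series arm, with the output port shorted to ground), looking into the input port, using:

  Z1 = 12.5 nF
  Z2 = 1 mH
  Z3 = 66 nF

Step 1 — Angular frequency: ω = 2π·f = 2π·8120 = 5.102e+04 rad/s.
Step 2 — Component impedances:
  Z1: Z = 1/(jωC) = -j/(ω·C) = 0 - j1568 Ω
  Z2: Z = jωL = j·5.102e+04·0.001 = 0 + j51.02 Ω
  Z3: Z = 1/(jωC) = -j/(ω·C) = 0 - j297 Ω
Step 3 — With the output port shorted to ground, the output series arm Z2 runs from the junction to ground; the shunt arm Z3 also runs from the junction to ground. They appear in parallel: Z3 || Z2 = 0 + j61.6 Ω.
Step 4 — Series with input arm Z1: Z_in = Z1 + (Z3 || Z2) = 0 - j1506 Ω = 1506∠-90.0° Ω.
Step 5 — Power factor: PF = cos(φ) = Re(Z)/|Z| = 0/1506 = 0.
Step 6 — Type: Im(Z) = -1506 ⇒ leading (phase φ = -90.0°).

PF = 0 (leading, φ = -90.0°)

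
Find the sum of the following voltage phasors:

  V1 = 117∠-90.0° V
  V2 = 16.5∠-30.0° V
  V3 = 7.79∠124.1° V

Step 1 — Convert each phasor to rectangular form:
  V1 = 117·(cos(-90.0°) + j·sin(-90.0°)) = 0 - j117 V
  V2 = 16.5·(cos(-30.0°) + j·sin(-30.0°)) = 14.29 - j8.25 V
  V3 = 7.79·(cos(124.1°) + j·sin(124.1°)) = -4.367 + j6.451 V
Step 2 — Sum components: V_total = 9.922 - j118.8 V.
Step 3 — Convert to polar: |V_total| = 119.2 V, ∠V_total = -85.2°.

V_total = 119.2∠-85.2° V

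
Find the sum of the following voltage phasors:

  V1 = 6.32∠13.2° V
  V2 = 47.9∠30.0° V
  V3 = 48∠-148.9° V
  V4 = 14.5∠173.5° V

Step 1 — Convert each phasor to rectangular form:
  V1 = 6.32·(cos(13.2°) + j·sin(13.2°)) = 6.153 + j1.443 V
  V2 = 47.9·(cos(30.0°) + j·sin(30.0°)) = 41.48 + j23.95 V
  V3 = 48·(cos(-148.9°) + j·sin(-148.9°)) = -41.1 - j24.79 V
  V4 = 14.5·(cos(173.5°) + j·sin(173.5°)) = -14.41 + j1.641 V
Step 2 — Sum components: V_total = -7.872 + j2.241 V.
Step 3 — Convert to polar: |V_total| = 8.185 V, ∠V_total = 164.1°.

V_total = 8.185∠164.1° V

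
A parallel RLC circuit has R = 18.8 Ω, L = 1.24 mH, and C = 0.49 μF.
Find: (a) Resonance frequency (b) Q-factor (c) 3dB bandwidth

Step 1 — Resonance: ω₀ = 1/√(LC) = 1/√(0.00124·4.9e-07) = 4.057e+04 rad/s.
Step 2 — f₀ = ω₀/(2π) = 6457 Hz.
Step 3 — Parallel Q: Q = R/(ω₀L) = 18.8/(4.057e+04·0.00124) = 0.3737.
Step 4 — Bandwidth: Δω = ω₀/Q = 1.086e+05 rad/s; BW = Δω/(2π) = 1.728e+04 Hz.

(a) f₀ = 6457 Hz  (b) Q = 0.3737  (c) BW = 1.728e+04 Hz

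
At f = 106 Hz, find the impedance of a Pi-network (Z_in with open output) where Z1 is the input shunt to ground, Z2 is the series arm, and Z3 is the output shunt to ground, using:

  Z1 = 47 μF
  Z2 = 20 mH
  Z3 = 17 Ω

Step 1 — Angular frequency: ω = 2π·f = 2π·106 = 666 rad/s.
Step 2 — Component impedances:
  Z1: Z = 1/(jωC) = -j/(ω·C) = 0 - j31.95 Ω
  Z2: Z = jωL = j·666·0.02 = 0 + j13.32 Ω
  Z3: Z = R = 17 Ω
Step 3 — With open output, the series arm Z2 and the output shunt Z3 appear in series to ground: Z2 + Z3 = 17 + j13.32 Ω.
Step 4 — Parallel with input shunt Z1: Z_in = Z1 || (Z2 + Z3) = 27.28 - j2.055 Ω = 27.36∠-4.3° Ω.

Z = 27.28 - j2.055 Ω = 27.36∠-4.3° Ω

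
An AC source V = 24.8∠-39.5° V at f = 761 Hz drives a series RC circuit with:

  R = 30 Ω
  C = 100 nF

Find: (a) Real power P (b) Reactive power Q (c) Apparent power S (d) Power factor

Step 1 — Angular frequency: ω = 2π·f = 2π·761 = 4782 rad/s.
Step 2 — Component impedances:
  R: Z = R = 30 Ω
  C: Z = 1/(jωC) = -j/(ω·C) = 0 - j2091 Ω
Step 3 — Series combination: Z_total = R + C = 30 - j2091 Ω = 2092∠-89.2° Ω.
Step 4 — Source phasor: V = 24.8∠-39.5° V = 19.14 - j15.77 V.
Step 5 — Current: I = V / Z = 0.007672 + j0.00904 A = 0.01186∠49.7° A.
Step 6 — Complex power: S = V·I* = 0.004218 - j0.294 VA.
Step 7 — Real power: P = Re(S) = 0.004218 W.
Step 8 — Reactive power: Q = Im(S) = -0.294 VAR.
Step 9 — Apparent power: |S| = 0.2941 VA.
Step 10 — Power factor: PF = P/|S| = 0.01434 (leading).

(a) P = 0.004218 W  (b) Q = -0.294 VAR  (c) S = 0.2941 VA  (d) PF = 0.01434 (leading)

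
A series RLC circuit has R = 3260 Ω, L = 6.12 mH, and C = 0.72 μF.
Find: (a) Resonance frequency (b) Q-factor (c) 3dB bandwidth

Step 1 — Resonance: ω₀ = 1/√(LC) = 1/√(0.00612·7.2e-07) = 1.506e+04 rad/s.
Step 2 — f₀ = ω₀/(2π) = 2398 Hz.
Step 3 — Series Q: Q = ω₀L/R = 1.506e+04·0.00612/3260 = 0.02828.
Step 4 — Bandwidth: Δω = ω₀/Q = 5.327e+05 rad/s; BW = Δω/(2π) = 8.478e+04 Hz.

(a) f₀ = 2398 Hz  (b) Q = 0.02828  (c) BW = 8.478e+04 Hz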